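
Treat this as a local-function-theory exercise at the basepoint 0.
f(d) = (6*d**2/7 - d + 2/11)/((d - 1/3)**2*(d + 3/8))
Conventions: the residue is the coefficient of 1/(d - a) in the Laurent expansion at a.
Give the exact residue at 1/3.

At the order-2 pole 1/3 set g(d) = (d - (1/3))^2*f(d) = (6*d**2/7 - d + 2/11)/(d + 3/8).
Order-2 pole: residue = g'(a); g'(1/3) = -10968/22253, so the residue is -10968/22253.

The residue is -10968/22253.


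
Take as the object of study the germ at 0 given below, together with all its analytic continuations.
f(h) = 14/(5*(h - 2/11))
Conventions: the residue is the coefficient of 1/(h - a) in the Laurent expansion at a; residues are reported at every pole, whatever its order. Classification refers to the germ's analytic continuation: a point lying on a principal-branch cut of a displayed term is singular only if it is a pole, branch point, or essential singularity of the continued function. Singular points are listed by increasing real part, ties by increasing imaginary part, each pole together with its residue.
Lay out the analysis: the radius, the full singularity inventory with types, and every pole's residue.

Radius of convergence at 0: 2/11.
At 2/11: a pole of order 1; residue 14/5.

Denominator factor (h - 2/11): pole of order 1 at 2/11, modulus 2/11.
The radius of convergence is the smallest modulus among the singular points: 2/11.
At the order-1 pole 2/11 set g(h) = (h - (2/11))*f(h) = 14/5.
Simple pole: residue = g(a) at a = 2/11, which is 14/5.


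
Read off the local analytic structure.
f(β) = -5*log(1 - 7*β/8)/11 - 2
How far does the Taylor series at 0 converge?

The radius of convergence is 8/7.

Branch term (-5/11)*log(1 - β/(8/7)): its argument vanishes at β = 8/7, a logarithmic branch point, modulus 8/7.
The radius of convergence is the smallest modulus among the singular points: 8/7.


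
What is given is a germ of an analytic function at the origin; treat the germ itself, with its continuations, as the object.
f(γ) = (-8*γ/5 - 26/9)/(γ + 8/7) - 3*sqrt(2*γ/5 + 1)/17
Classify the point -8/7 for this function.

The point is a pole of order 1.

The denominator factor γ + 8/7 vanishes at -8/7 and appears to the power 1; the numerator there equals -334/315, nonzero, and no other factor vanishes.
The branch terms are analytic at this point.
Hence a pole whose order is the multiplicity, 1.


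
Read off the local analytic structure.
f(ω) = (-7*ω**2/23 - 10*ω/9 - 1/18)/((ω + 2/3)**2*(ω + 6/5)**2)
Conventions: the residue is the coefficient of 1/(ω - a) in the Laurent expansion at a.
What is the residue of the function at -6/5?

The residue is 114575/11776.

At the order-2 pole -6/5 set g(ω) = (ω - (-6/5))^2*f(ω) = (-7*ω**2/23 - 10*ω/9 - 1/18)/(ω + 2/3)**2.
Order-2 pole: residue = g'(a); g'(-6/5) = 114575/11776, so the residue is 114575/11776.


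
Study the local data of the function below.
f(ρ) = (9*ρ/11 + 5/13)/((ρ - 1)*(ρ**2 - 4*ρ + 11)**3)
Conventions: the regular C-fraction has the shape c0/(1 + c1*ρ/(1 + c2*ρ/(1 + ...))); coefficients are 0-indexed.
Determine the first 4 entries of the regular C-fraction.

The regular C-fraction coefficients are [-5/17303, -232/55, 32469/12760, -27509285/82860888].

Taylor coefficients (expand at 0): a_0 = -5/17303, a_1 = -232/190333, a_2 = -4271/2093663, a_3 = -384/161051.
c0 = a_0 = -5/17303. Peel one level at a time: if S = 1 + c*ρ/S' with S'(0) = 1, then c is the ρ-coefficient of S and S' = c*ρ/(S - 1).
S_1 = c0/f = 1 + (-232/55)*ρ + (32469/3025)*ρ^2 + ...; c1 = -232/55.
S_2 = c1*ρ/(S_1 - 1) = 1 + (32469/12760)*ρ + (5501857/6512704)*ρ^2 + ...; c2 = 32469/12760.
S_3 = c2*ρ/(S_2 - 1) = 1 + (-27509285/82860888)*ρ + ...; c3 = -27509285/82860888.


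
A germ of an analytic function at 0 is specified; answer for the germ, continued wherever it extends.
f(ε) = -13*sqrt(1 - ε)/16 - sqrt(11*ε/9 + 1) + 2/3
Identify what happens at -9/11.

The point is an algebraic (square-root) branch point.

The term (-1)*sqrt(1 - ε/(-9/11)) has argument 1 - -9/11/(-9/11) = 0 at -9/11: a square-root (algebraic, two-sheeted) branch point; the remaining terms are analytic or single-valued there.


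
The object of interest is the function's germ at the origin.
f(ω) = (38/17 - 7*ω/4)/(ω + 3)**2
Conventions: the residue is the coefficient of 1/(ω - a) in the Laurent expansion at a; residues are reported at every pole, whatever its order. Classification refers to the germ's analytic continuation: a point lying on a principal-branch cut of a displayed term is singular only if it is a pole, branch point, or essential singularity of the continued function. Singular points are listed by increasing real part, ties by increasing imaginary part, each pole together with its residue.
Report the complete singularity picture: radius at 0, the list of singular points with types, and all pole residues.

Radius of convergence at 0: 3.
At -3: a pole of order 2; residue -7/4.

Denominator factor (ω + 3)^2: pole of order 2 at -3, modulus 3.
The radius of convergence is the smallest modulus among the singular points: 3.
At the order-2 pole -3 set g(ω) = (ω - (-3))^2*f(ω) = 38/17 - 7*ω/4.
Order-2 pole: residue = g'(a); g'(-3) = -7/4, so the residue is -7/4.


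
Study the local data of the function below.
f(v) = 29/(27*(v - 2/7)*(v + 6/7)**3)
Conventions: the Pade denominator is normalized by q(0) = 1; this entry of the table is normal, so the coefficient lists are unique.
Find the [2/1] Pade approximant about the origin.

Taylor coefficients needed (expand at 0): a_0 = -69629/11664, a_1 = 0, a_2 = -3411821/69984, a_3 = -23882747/314928.
Write the denominator as Q(v) = 1 + q1*v. Requiring Q*f - P = O(v^4) with deg P <= 2 kills the coefficients of v^3..v^3 in Q*f:
  v^3: a_3 + q1*a_2 = 0, i.e. -23882747/314928 + (-3411821/69984)*q1 = 0.
Solving this linear system: q1 = -14/9.
The numerator is Q*f truncated at degree 2: P0 = a_0 = -69629/11664; P1 = a_1 + q1*a_0 = 487403/52488; P2 = a_2 + q1*a_1 = -3411821/69984.

The Pade approximant has numerator coefficients [-69629/11664, 487403/52488, -3411821/69984]; denominator coefficients [1, -14/9].


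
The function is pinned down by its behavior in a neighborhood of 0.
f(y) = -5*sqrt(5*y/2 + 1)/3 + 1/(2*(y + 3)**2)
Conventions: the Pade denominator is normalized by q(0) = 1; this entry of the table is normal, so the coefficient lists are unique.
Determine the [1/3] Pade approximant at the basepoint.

The Pade approximant has numerator coefficients [-29/18, -47653599893/13235984928]; denominator coefficients [1, 675462401/735332496, -1717382503/4411994976, 26460658987/105887879424].

Taylor coefficients needed (expand at 0): a_0 = -29/18, a_1 = -229/108, a_2 = 1141/864, a_3 = -50881/31104, a_4 = 3801995/1492992.
Write the denominator as Q(y) = 1 + q1*y + q2*y^2 + q3*y^3. Requiring Q*f - P = O(y^5) with deg P <= 1 kills the coefficients of y^2..y^4 in Q*f:
  y^2: a_2 + q1*a_1 + q2*a_0 = 0, i.e. 1141/864 + (-229/108)*q1 + (-29/18)*q2 = 0.
  y^3: a_3 + q1*a_2 + q2*a_1 + q3*a_0 = 0, i.e. -50881/31104 + (1141/864)*q1 + (-229/108)*q2 + (-29/18)*q3 = 0.
  y^4: a_4 + q1*a_3 + q2*a_2 + q3*a_1 = 0, i.e. 3801995/1492992 + (-50881/31104)*q1 + (1141/864)*q2 + (-229/108)*q3 = 0.
Solving this linear system: q1 = 675462401/735332496, q2 = -1717382503/4411994976, q3 = 26460658987/105887879424.
The numerator is Q*f truncated at degree 1: P0 = a_0 = -29/18; P1 = a_1 + q1*a_0 = -47653599893/13235984928.


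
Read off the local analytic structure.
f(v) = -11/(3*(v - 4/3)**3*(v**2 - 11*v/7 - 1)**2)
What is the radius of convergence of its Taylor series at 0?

The radius of convergence is -11/14 + (1/14)*sqrt(317).

Denominator factor (v**2 - 11*v/7 - 1)^2: discriminant 317/49, real irrational roots 11/14 + (1/14)*sqrt(317) and 11/14 - (1/14)*sqrt(317); poles of order 2, moduli 11/14 + (1/14)*sqrt(317) and -11/14 + (1/14)*sqrt(317).
Denominator factor (v - 4/3)^3: pole of order 3 at 4/3, modulus 4/3.
The radius of convergence is the smallest modulus among the singular points: -11/14 + (1/14)*sqrt(317).


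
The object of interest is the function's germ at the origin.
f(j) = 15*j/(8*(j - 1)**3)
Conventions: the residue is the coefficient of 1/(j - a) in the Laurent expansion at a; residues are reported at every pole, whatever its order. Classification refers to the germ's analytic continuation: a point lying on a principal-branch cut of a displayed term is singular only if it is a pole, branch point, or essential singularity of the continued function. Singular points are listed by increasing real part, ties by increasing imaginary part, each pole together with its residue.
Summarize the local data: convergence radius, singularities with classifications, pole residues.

Denominator factor (j - 1)^3: pole of order 3 at 1, modulus 1.
The radius of convergence is the smallest modulus among the singular points: 1.
At the order-3 pole 1 set g(j) = (j - (1))^3*f(j) = 15*j/8.
Order-3 pole: residue = g''(a)/2; g''(1) = 0, so the residue is 0.

Radius of convergence at 0: 1.
At 1: a pole of order 3; residue 0.


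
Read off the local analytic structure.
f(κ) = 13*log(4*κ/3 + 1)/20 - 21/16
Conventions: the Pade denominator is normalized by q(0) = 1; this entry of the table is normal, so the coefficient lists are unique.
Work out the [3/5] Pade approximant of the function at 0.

Taylor coefficients needed (expand at 0): a_0 = -21/16, a_1 = 13/15, a_2 = -26/45, a_3 = 208/405, a_4 = -208/405, a_5 = 3328/6075, a_6 = -6656/10935, a_7 = 53248/76545, a_8 = -26624/32805.
Write the denominator as Q(κ) = 1 + q1*κ + q2*κ^2 + q3*κ^3 + q4*κ^4 + q5*κ^5. Requiring Q*f - P = O(κ^9) with deg P <= 3 kills the coefficients of κ^4..κ^8 in Q*f:
  κ^4: a_4 + q1*a_3 + q2*a_2 + q3*a_1 + q4*a_0 = 0, i.e. -208/405 + (208/405)*q1 + (-26/45)*q2 + (13/15)*q3 + (-21/16)*q4 = 0.
  κ^5: a_5 + q1*a_4 + q2*a_3 + q3*a_2 + q4*a_1 + q5*a_0 = 0, i.e. 3328/6075 + (-208/405)*q1 + (208/405)*q2 + (-26/45)*q3 + (13/15)*q4 + (-21/16)*q5 = 0.
  κ^6: a_6 + q1*a_5 + q2*a_4 + q3*a_3 + q4*a_2 + q5*a_1 = 0, i.e. -6656/10935 + (3328/6075)*q1 + (-208/405)*q2 + (208/405)*q3 + (-26/45)*q4 + (13/15)*q5 = 0.
  κ^7: a_7 + q1*a_6 + q2*a_5 + q3*a_4 + q4*a_3 + q5*a_2 = 0, i.e. 53248/76545 + (-6656/10935)*q1 + (3328/6075)*q2 + (-208/405)*q3 + (208/405)*q4 + (-26/45)*q5 = 0.
  κ^8: a_8 + q1*a_7 + q2*a_6 + q3*a_5 + q4*a_4 + q5*a_3 = 0, i.e. -26624/32805 + (53248/76545)*q1 + (-6656/10935)*q2 + (3328/6075)*q3 + (-208/405)*q4 + (208/405)*q5 = 0.
Solving this linear system: q1 = 39503/16966, q2 = 276400/178143, q3 = 384736/1603287, q4 = -38272/8016435, q5 = 111488/24049305.
The numerator is Q*f truncated at degree 3: P0 = a_0 = -21/16; P1 = a_1 + q1*a_0 = -8914517/4071840; P2 = a_2 + q1*a_1 + q2*a_0 = -455249/763470; P3 = a_3 + q1*a_2 + q2*a_1 + q3*a_0 = 280153/1414665.

The Pade approximant has numerator coefficients [-21/16, -8914517/4071840, -455249/763470, 280153/1414665]; denominator coefficients [1, 39503/16966, 276400/178143, 384736/1603287, -38272/8016435, 111488/24049305].


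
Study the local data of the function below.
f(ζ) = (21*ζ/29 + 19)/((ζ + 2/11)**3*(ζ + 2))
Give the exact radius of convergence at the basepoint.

The radius of convergence is 2/11.

Denominator factor (ζ + 2/11)^3: pole of order 3 at -2/11, modulus 2/11.
Denominator factor (ζ + 2): pole of order 1 at -2, modulus 2.
The radius of convergence is the smallest modulus among the singular points: 2/11.


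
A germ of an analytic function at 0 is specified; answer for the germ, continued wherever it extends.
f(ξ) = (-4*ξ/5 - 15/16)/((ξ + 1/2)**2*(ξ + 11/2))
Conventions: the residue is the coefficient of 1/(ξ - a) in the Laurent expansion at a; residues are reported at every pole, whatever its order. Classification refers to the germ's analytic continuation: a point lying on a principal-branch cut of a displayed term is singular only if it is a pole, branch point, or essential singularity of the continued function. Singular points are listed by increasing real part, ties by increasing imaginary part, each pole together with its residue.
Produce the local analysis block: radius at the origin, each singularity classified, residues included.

Denominator factor (ξ + 11/2): pole of order 1 at -11/2, modulus 11/2.
Denominator factor (ξ + 1/2)^2: pole of order 2 at -1/2, modulus 1/2.
The radius of convergence is the smallest modulus among the singular points: 1/2.
At the order-1 pole -11/2 set g(ξ) = (ξ - (-11/2))*f(ξ) = (-4*ξ/5 - 15/16)/(ξ + 1/2)**2.
Simple pole: residue = g(a) at a = -11/2, which is 277/2000.
At the order-2 pole -1/2 set g(ξ) = (ξ - (-1/2))^2*f(ξ) = (-4*ξ/5 - 15/16)/(ξ + 11/2).
Order-2 pole: residue = g'(a); g'(-1/2) = -277/2000, so the residue is -277/2000.
List the singular points by increasing real part (a conjugate pair: the negative imaginary part first).

Radius of convergence at 0: 1/2.
At -11/2: a pole of order 1; residue 277/2000.
At -1/2: a pole of order 2; residue -277/2000.


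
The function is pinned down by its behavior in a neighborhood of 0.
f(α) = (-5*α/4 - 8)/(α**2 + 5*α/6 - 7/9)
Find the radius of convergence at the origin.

Denominator factor (α**2 + 5*α/6 - 7/9): discriminant 137/36, real irrational roots -5/12 + (1/12)*sqrt(137) and -5/12 - (1/12)*sqrt(137); poles of order 1, moduli -5/12 + (1/12)*sqrt(137) and 5/12 + (1/12)*sqrt(137).
The radius of convergence is the smallest modulus among the singular points: -5/12 + (1/12)*sqrt(137).

The radius of convergence is -5/12 + (1/12)*sqrt(137).


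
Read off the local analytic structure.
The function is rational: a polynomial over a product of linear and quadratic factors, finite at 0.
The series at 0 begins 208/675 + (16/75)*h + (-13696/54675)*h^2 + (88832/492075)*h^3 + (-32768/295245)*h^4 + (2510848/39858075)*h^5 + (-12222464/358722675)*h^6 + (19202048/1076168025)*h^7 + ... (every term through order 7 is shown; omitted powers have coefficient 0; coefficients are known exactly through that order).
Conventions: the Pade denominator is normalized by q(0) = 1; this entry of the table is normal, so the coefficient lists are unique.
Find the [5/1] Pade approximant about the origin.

The Pade approximant has numerator coefficients [208/675, 283024/744795, -4528384/33515775, 4528384/100547325, -36227072/2714777775, 72454144/24432999975]; denominator coefficients [1, 2984/5517].

Taylor coefficients needed (read off): a_0 = 208/675, a_1 = 16/75, a_2 = -13696/54675, a_3 = 88832/492075, a_4 = -32768/295245, a_5 = 2510848/39858075, a_6 = -12222464/358722675.
Write the denominator as Q(h) = 1 + q1*h. Requiring Q*f - P = O(h^7) with deg P <= 5 kills the coefficients of h^6..h^6 in Q*f:
  h^6: a_6 + q1*a_5 = 0, i.e. -12222464/358722675 + (2510848/39858075)*q1 = 0.
Solving this linear system: q1 = 2984/5517.
The numerator is Q*f truncated at degree 5: P0 = a_0 = 208/675; P1 = a_1 + q1*a_0 = 283024/744795; P2 = a_2 + q1*a_1 = -4528384/33515775; P3 = a_3 + q1*a_2 = 4528384/100547325; P4 = a_4 + q1*a_3 = -36227072/2714777775; P5 = a_5 + q1*a_4 = 72454144/24432999975.


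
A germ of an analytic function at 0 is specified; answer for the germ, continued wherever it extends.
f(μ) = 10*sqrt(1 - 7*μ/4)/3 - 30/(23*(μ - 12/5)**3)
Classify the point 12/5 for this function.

The point is a pole of order 3.

The denominator factor μ - 12/5 vanishes at 12/5 and appears to the power 3; the numerator there equals -30/23, nonzero, and no other factor vanishes.
The branch terms are analytic at this point.
Hence a pole whose order is the multiplicity, 3.


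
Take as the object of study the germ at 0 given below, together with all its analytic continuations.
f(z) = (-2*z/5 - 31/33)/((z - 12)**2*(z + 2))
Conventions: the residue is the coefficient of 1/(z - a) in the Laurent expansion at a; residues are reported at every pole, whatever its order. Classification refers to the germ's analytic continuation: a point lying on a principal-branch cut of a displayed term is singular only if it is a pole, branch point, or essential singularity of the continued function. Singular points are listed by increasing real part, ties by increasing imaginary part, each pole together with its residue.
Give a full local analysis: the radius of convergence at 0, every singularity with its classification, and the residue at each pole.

Radius of convergence at 0: 2.
At -2: a pole of order 1; residue -23/32340.
At 12: a pole of order 2; residue 23/32340.

Denominator factor (z + 2): pole of order 1 at -2, modulus 2.
Denominator factor (z - 12)^2: pole of order 2 at 12, modulus 12.
The radius of convergence is the smallest modulus among the singular points: 2.
At the order-1 pole -2 set g(z) = (z - (-2))*f(z) = (-2*z/5 - 31/33)/(z - 12)**2.
Simple pole: residue = g(a) at a = -2, which is -23/32340.
At the order-2 pole 12 set g(z) = (z - (12))^2*f(z) = (-2*z/5 - 31/33)/(z + 2).
Order-2 pole: residue = g'(a); g'(12) = 23/32340, so the residue is 23/32340.
List the singular points by increasing real part (a conjugate pair: the negative imaginary part first).


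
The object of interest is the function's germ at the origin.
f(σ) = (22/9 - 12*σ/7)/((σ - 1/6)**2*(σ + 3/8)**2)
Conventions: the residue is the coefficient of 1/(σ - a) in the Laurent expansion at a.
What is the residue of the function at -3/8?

At the order-2 pole -3/8 set g(σ) = (σ - (-3/8))^2*f(σ) = (22/9 - 12*σ/7)/(σ - 1/6)**2.
Order-2 pole: residue = g'(a); g'(-3/8) = 507648/15379, so the residue is 507648/15379.

The residue is 507648/15379.


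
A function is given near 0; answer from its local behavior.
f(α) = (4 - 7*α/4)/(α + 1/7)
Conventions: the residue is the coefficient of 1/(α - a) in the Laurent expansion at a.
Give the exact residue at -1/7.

At the order-1 pole -1/7 set g(α) = (α - (-1/7))*f(α) = 4 - 7*α/4.
Simple pole: residue = g(a) at a = -1/7, which is 17/4.

The residue is 17/4.


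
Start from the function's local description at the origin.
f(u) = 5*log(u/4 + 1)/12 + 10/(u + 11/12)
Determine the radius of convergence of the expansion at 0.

The radius of convergence is 11/12.

Denominator factor (u + 11/12): pole of order 1 at -11/12, modulus 11/12.
Branch term (5/12)*log(1 - u/(-4)): its argument vanishes at u = -4, a logarithmic branch point, modulus 4.
The radius of convergence is the smallest modulus among the singular points: 11/12.


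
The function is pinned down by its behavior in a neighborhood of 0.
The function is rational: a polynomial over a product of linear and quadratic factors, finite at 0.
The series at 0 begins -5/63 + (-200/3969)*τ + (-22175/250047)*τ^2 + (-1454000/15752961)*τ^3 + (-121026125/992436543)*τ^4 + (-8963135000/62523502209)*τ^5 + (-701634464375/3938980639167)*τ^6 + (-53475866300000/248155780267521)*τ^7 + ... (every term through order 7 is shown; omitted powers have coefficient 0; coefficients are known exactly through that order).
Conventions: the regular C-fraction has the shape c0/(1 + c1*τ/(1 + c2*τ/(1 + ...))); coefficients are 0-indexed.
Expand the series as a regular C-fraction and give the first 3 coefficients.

Taylor coefficients (read off): a_0 = -5/63, a_1 = -200/3969, a_2 = -22175/250047.
c0 = a_0 = -5/63. Peel one level at a time: if S = 1 + c*τ/S' with S'(0) = 1, then c is the τ-coefficient of S and S' = c*τ/(S - 1).
S_1 = c0/f = 1 + (-40/63)*τ + (-5/7)*τ^2 + ...; c1 = -40/63.
S_2 = c1*τ/(S_1 - 1) = 1 + (-9/8)*τ + ...; c2 = -9/8.

The regular C-fraction coefficients are [-5/63, -40/63, -9/8].


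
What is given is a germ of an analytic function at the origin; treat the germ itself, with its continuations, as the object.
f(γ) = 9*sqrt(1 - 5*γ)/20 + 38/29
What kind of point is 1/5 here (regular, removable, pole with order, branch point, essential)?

The term (9/20)*sqrt(1 - γ/(1/5)) has argument 1 - 1/5/(1/5) = 0 at 1/5: a square-root (algebraic, two-sheeted) branch point; the remaining terms are analytic or single-valued there.

The point is an algebraic (square-root) branch point.


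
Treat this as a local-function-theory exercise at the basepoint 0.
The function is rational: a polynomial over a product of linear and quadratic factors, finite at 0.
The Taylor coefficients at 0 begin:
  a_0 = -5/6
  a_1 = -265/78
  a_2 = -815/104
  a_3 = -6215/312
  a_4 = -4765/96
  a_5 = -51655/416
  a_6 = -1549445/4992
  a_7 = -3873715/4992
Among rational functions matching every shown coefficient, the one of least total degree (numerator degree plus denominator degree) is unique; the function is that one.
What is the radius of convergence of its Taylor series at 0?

No rational of total degree below 3 reproduces all 8 coefficients; solving the [1/2] Pade equations on them gives f(δ) = (18*δ/13 + 2/3)/((δ - 2/5)*(δ + 2)), whose expansion matches every shown term.
Denominator factor (δ - 2/5): pole of order 1 at 2/5, modulus 2/5.
Denominator factor (δ + 2): pole of order 1 at -2, modulus 2.
The radius of convergence is the smallest modulus among the singular points: 2/5.

The radius of convergence is 2/5.


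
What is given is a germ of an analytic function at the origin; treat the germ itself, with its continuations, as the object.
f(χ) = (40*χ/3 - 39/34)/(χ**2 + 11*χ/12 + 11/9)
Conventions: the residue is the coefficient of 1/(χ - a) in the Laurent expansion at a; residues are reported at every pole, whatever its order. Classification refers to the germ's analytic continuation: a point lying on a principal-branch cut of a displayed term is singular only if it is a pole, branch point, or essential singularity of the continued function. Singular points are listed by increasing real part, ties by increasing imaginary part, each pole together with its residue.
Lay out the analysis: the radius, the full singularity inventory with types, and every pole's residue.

Denominator factor (χ**2 + 11*χ/12 + 11/9): discriminant -583/144, complex-conjugate roots (-11/24) + ((1/24)*sqrt(583))*i and (-11/24) - ((1/24)*sqrt(583))*i; poles of order 1, moduli (1/3)*sqrt(11) and (1/3)*sqrt(11).
The radius of convergence is the smallest modulus among the singular points: (1/3)*sqrt(11).
The factor χ**2 + 11*χ/12 + 11/9 splits as (χ - a)(χ - a') with a = (-11/24) - ((1/24)*sqrt(583))*i, a' = (-11/24) + ((1/24)*sqrt(583))*i. At the order-1 pole a set g(χ) = (χ - a)*f(χ) = [40*χ/3 - 39/34] / (χ - a').
Simple pole: residue = g(a) at a = (-11/24) - ((1/24)*sqrt(583))*i, which is (20/3) - ((4442/29733)*sqrt(583))*i.
The factor χ**2 + 11*χ/12 + 11/9 splits as (χ - a)(χ - a') with a = (-11/24) + ((1/24)*sqrt(583))*i, a' = (-11/24) - ((1/24)*sqrt(583))*i. At the order-1 pole a set g(χ) = (χ - a)*f(χ) = [40*χ/3 - 39/34] / (χ - a').
Simple pole: residue = g(a) at a = (-11/24) + ((1/24)*sqrt(583))*i, which is (20/3) + ((4442/29733)*sqrt(583))*i.
List the singular points by increasing real part (a conjugate pair: the negative imaginary part first).

Radius of convergence at 0: (1/3)*sqrt(11).
At (-11/24) - ((1/24)*sqrt(583))*i: a pole of order 1; residue (20/3) - ((4442/29733)*sqrt(583))*i.
At (-11/24) + ((1/24)*sqrt(583))*i: a pole of order 1; residue (20/3) + ((4442/29733)*sqrt(583))*i.


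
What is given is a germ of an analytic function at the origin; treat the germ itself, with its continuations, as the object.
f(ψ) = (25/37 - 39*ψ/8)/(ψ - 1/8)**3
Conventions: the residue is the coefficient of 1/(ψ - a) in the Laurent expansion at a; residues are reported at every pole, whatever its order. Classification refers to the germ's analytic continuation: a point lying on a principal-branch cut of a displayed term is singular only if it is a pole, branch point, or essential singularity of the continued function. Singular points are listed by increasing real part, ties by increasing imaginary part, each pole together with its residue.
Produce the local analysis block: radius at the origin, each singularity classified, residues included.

Radius of convergence at 0: 1/8.
At 1/8: a pole of order 3; residue 0.

Denominator factor (ψ - 1/8)^3: pole of order 3 at 1/8, modulus 1/8.
The radius of convergence is the smallest modulus among the singular points: 1/8.
At the order-3 pole 1/8 set g(ψ) = (ψ - (1/8))^3*f(ψ) = 25/37 - 39*ψ/8.
Order-3 pole: residue = g''(a)/2; g''(1/8) = 0, so the residue is 0.


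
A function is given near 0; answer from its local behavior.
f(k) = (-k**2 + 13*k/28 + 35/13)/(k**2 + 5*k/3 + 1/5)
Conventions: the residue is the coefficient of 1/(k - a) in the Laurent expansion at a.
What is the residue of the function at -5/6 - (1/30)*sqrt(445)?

The factor k**2 + 5*k/3 + 1/5 splits as (k - a)(k - a') with a = -5/6 - (1/30)*sqrt(445), a' = -5/6 + (1/30)*sqrt(445). At the order-1 pole a set g(k) = (k - a)*f(k) = [-k**2 + 13*k/28 + 35/13] / (k - a').
Simple pole: residue = g(a) at a = -5/6 - (1/30)*sqrt(445), which is 179/168 - (36577/971880)*sqrt(445).

The residue is 179/168 - (36577/971880)*sqrt(445).


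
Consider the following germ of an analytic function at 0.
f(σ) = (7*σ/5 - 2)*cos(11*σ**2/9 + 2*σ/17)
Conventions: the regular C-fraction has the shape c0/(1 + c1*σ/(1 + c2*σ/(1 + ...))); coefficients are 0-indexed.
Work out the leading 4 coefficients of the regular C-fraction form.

The regular C-fraction coefficients are [-2, 7/10, -14361/20230, -73075220/261470727].


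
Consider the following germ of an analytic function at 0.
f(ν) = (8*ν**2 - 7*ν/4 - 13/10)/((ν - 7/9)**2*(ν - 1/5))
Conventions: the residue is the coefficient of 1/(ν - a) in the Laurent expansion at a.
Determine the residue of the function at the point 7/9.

The residue is 32405/2704.

At the order-2 pole 7/9 set g(ν) = (ν - (7/9))^2*f(ν) = (8*ν**2 - 7*ν/4 - 13/10)/(ν - 1/5).
Order-2 pole: residue = g'(a); g'(7/9) = 32405/2704, so the residue is 32405/2704.


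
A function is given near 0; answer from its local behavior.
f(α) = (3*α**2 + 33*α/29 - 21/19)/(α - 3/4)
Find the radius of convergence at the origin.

Denominator factor (α - 3/4): pole of order 1 at 3/4, modulus 3/4.
The radius of convergence is the smallest modulus among the singular points: 3/4.

The radius of convergence is 3/4.


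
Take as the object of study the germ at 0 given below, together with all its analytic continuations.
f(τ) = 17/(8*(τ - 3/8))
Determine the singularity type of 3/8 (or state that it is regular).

The denominator factor τ - 3/8 vanishes at 3/8 and appears to the power 1; the numerator there equals 17/8, nonzero, and no other factor vanishes.
Hence a pole whose order is the multiplicity, 1.

The point is a pole of order 1.


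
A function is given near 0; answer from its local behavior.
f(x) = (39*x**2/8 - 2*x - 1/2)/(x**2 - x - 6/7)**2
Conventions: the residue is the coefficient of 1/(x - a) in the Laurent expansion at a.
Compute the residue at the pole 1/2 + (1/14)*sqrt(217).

The residue is (159/1922)*sqrt(217).

The factor x**2 - x - 6/7 splits as (x - a)(x - a') with a = 1/2 + (1/14)*sqrt(217), a' = 1/2 - (1/14)*sqrt(217). At the order-2 pole a set g(x) = (x - a)^2*f(x) = [39*x**2/8 - 2*x - 1/2] / (x - a')^2.
Order-2 pole: residue = g'(a); g'(1/2 + (1/14)*sqrt(217)) = (159/1922)*sqrt(217), so the residue is (159/1922)*sqrt(217).


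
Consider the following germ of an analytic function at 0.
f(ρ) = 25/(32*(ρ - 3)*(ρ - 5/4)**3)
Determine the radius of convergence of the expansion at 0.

The radius of convergence is 5/4.

Denominator factor (ρ - 3): pole of order 1 at 3, modulus 3.
Denominator factor (ρ - 5/4)^3: pole of order 3 at 5/4, modulus 5/4.
The radius of convergence is the smallest modulus among the singular points: 5/4.


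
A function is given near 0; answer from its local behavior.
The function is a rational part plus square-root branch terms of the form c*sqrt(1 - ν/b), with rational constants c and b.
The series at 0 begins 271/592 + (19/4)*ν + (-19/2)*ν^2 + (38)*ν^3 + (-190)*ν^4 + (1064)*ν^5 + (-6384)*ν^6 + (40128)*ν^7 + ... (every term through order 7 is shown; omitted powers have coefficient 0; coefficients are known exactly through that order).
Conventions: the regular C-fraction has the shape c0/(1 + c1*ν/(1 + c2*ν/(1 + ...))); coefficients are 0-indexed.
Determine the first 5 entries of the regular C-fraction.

Taylor coefficients (read off): a_0 = 271/592, a_1 = 19/4, a_2 = -19/2, a_3 = 38, a_4 = -190.
c0 = a_0 = 271/592. Peel one level at a time: if S = 1 + c*ν/S' with S'(0) = 1, then c is the ν-coefficient of S and S' = c*ν/(S - 1).
S_1 = c0/f = 1 + (-2812/271)*ν + (9431448/73441)*ν^2 + ...; c1 = -2812/271.
S_2 = c1*ν/(S_1 - 1) = 1 + (3354/271)*ν + (-4)*ν^2 + ...; c2 = 3354/271.
S_3 = c2*ν/(S_2 - 1) = 1 + (542/1677)*ν + (-3341972/2812329)*ν^2 + ...; c3 = 542/1677.
S_4 = c3*ν/(S_3 - 1) = 1 + (6166/1677)*ν + ...; c4 = 6166/1677.

The regular C-fraction coefficients are [271/592, -2812/271, 3354/271, 542/1677, 6166/1677].


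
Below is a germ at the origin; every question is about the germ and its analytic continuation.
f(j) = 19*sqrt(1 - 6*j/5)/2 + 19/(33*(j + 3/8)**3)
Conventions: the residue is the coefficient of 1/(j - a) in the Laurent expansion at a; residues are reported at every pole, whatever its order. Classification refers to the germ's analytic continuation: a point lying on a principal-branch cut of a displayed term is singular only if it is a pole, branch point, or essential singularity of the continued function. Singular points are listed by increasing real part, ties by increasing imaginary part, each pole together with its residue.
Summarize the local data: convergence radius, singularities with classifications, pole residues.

Denominator factor (j + 3/8)^3: pole of order 3 at -3/8, modulus 3/8.
Branch term (19/2)*sqrt(1 - j/(5/6)): its argument vanishes at j = 5/6, a square-root branch point, modulus 5/6.
The radius of convergence is the smallest modulus among the singular points: 3/8.
The branch term is analytic at -3/8 and contributes nothing to the residue; only the rational part matters.
At the order-3 pole -3/8 set g(j) = (j - (-3/8))^3*(rational part) = 19/33.
Order-3 pole: residue = g''(a)/2; g''(-3/8) = 0, so the residue is 0.
List the singular points by increasing real part (a conjugate pair: the negative imaginary part first).

Radius of convergence at 0: 3/8.
At -3/8: a pole of order 3; residue 0.
At 5/6: an algebraic (square-root) branch point.


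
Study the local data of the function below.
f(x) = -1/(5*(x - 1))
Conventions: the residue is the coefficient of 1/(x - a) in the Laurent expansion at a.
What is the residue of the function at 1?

At the order-1 pole 1 set g(x) = (x - (1))*f(x) = -1/5.
Simple pole: residue = g(a) at a = 1, which is -1/5.

The residue is -1/5.


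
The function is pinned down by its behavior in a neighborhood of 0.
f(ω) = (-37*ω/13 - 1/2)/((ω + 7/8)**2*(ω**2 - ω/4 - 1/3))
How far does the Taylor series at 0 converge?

The radius of convergence is -1/8 + (1/24)*sqrt(201).

Denominator factor (ω**2 - ω/4 - 1/3): discriminant 67/48, real irrational roots 1/8 + (1/24)*sqrt(201) and 1/8 - (1/24)*sqrt(201); poles of order 1, moduli 1/8 + (1/24)*sqrt(201) and -1/8 + (1/24)*sqrt(201).
Denominator factor (ω + 7/8)^2: pole of order 2 at -7/8, modulus 7/8.
The radius of convergence is the smallest modulus among the singular points: -1/8 + (1/24)*sqrt(201).


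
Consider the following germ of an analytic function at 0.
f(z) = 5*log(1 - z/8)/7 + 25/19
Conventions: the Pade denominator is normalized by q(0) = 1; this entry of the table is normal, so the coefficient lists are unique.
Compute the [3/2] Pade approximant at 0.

Taylor coefficients needed (expand at 0): a_0 = 25/19, a_1 = -5/56, a_2 = -5/896, a_3 = -5/10752, a_4 = -5/114688, a_5 = -1/229376.
Write the denominator as Q(z) = 1 + q1*z + q2*z^2. Requiring Q*f - P = O(z^6) with deg P <= 3 kills the coefficients of z^4..z^5 in Q*f:
  z^4: a_4 + q1*a_3 + q2*a_2 = 0, i.e. -5/114688 + (-5/10752)*q1 + (-5/896)*q2 = 0.
  z^5: a_5 + q1*a_4 + q2*a_3 = 0, i.e. -1/229376 + (-5/114688)*q1 + (-5/10752)*q2 = 0.
Solving this linear system: q1 = -3/20, q2 = 3/640.
The numerator is Q*f truncated at degree 3: P0 = a_0 = 25/19; P1 = a_1 + q1*a_0 = -305/1064; P2 = a_2 + q1*a_1 + q2*a_0 = 17/1216; P3 = a_3 + q1*a_2 + q2*a_1 = -1/21504.

The Pade approximant has numerator coefficients [25/19, -305/1064, 17/1216, -1/21504]; denominator coefficients [1, -3/20, 3/640].


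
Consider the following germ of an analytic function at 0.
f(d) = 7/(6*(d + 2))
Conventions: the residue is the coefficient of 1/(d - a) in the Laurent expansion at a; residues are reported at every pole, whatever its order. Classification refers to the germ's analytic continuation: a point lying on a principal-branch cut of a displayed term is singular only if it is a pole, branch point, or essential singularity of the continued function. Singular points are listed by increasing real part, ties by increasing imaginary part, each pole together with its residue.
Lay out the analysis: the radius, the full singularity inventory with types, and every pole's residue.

Radius of convergence at 0: 2.
At -2: a pole of order 1; residue 7/6.

Denominator factor (d + 2): pole of order 1 at -2, modulus 2.
The radius of convergence is the smallest modulus among the singular points: 2.
At the order-1 pole -2 set g(d) = (d - (-2))*f(d) = 7/6.
Simple pole: residue = g(a) at a = -2, which is 7/6.


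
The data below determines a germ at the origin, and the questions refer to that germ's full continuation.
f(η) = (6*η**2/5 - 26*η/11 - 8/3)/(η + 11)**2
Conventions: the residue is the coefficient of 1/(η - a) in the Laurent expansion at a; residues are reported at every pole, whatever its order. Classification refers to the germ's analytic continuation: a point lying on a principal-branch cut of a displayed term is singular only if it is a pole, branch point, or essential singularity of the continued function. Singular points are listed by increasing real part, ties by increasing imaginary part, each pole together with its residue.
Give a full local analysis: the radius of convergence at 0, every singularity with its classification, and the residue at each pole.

Radius of convergence at 0: 11.
At -11: a pole of order 2; residue -1582/55.

Denominator factor (η + 11)^2: pole of order 2 at -11, modulus 11.
The radius of convergence is the smallest modulus among the singular points: 11.
At the order-2 pole -11 set g(η) = (η - (-11))^2*f(η) = 6*η**2/5 - 26*η/11 - 8/3.
Order-2 pole: residue = g'(a); g'(-11) = -1582/55, so the residue is -1582/55.


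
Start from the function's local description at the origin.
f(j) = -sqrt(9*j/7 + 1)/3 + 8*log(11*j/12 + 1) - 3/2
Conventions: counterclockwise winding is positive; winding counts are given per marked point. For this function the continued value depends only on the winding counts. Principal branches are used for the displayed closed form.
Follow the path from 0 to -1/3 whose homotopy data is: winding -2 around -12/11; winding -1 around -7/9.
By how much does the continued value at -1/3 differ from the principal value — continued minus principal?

The rational part is single-valued and drops out of the difference; each branch term changes only by its own monodromy.
(-1/3)*sqrt(1 - j/(-7/9)): winding -1 is odd, the square root flips sign, contributing -2*(-1/3)*sqrt(1 - (-1/3)/(-7/9)) = -2*(-1/3)*sqrt(4/7) = (4/21)*sqrt(7).
(8)*log(1 - j/(-12/11)): each positive loop around -12/11 adds 2*pi*i to the log, so winding -2 contributes (8)*(-2)*2*pi*i = -(32)*pi*i.
Summing the contributions at j = -1/3 gives ((4/21)*sqrt(7)) - ((32)*pi)*i.

Continued minus principal equals ((4/21)*sqrt(7)) - ((32)*pi)*i.


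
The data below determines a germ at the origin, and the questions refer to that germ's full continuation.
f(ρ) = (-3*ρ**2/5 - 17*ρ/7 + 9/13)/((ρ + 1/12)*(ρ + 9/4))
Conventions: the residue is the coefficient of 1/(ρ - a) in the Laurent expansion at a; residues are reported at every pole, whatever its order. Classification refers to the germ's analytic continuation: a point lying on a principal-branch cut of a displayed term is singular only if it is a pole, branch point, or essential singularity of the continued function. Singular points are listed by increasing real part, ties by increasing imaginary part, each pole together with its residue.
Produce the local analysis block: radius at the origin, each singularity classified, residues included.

Denominator factor (ρ + 1/12): pole of order 1 at -1/12, modulus 1/12.
Denominator factor (ρ + 9/4): pole of order 1 at -9/4, modulus 9/4.
The radius of convergence is the smallest modulus among the singular points: 1/12.
At the order-1 pole -9/4 set g(ρ) = (ρ - (-9/4))*f(ρ) = (-3*ρ**2/5 - 17*ρ/7 + 9/13)/(ρ + 1/12).
Simple pole: residue = g(a) at a = -9/4, which is -68121/47320.
At the order-1 pole -1/12 set g(ρ) = (ρ - (-1/12))*f(ρ) = (-3*ρ**2/5 - 17*ρ/7 + 9/13)/(ρ + 9/4).
Simple pole: residue = g(a) at a = -1/12, which is 19449/47320.
List the singular points by increasing real part (a conjugate pair: the negative imaginary part first).

Radius of convergence at 0: 1/12.
At -9/4: a pole of order 1; residue -68121/47320.
At -1/12: a pole of order 1; residue 19449/47320.


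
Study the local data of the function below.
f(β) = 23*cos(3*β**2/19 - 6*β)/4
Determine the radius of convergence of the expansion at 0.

The factor cos(3*β**2/19 - 6*β) is entire and contributes no finite singular point.
The polynomial part has no poles.
No finite singular points: the Taylor series at 0 converges everywhere.

The radius of convergence is infinite.


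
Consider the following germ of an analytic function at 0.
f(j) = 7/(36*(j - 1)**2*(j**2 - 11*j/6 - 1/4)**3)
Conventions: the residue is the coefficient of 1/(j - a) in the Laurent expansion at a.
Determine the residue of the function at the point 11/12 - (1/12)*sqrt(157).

The residue is 1008/28561 - (1242260208/110528013973)*sqrt(157).

The factor j**2 - 11*j/6 - 1/4 splits as (j - a)(j - a') with a = 11/12 - (1/12)*sqrt(157), a' = 11/12 + (1/12)*sqrt(157). At the order-3 pole a set g(j) = (j - a)^3*f(j) = [7/(36*(j - 1)**2)] / (j - a')^3.
Order-3 pole: residue = g''(a)/2; g''(11/12 - (1/12)*sqrt(157)) = 2016/28561 - (2484520416/110528013973)*sqrt(157), so the residue is 1008/28561 - (1242260208/110528013973)*sqrt(157).


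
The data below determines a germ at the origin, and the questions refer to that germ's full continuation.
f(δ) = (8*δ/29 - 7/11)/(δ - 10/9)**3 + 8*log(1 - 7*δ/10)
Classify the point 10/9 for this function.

The denominator factor δ - 10/9 vanishes at 10/9 and appears to the power 3; the numerator there equals -947/2871, nonzero, and no other factor vanishes.
The branch terms are analytic at this point.
Hence a pole whose order is the multiplicity, 3.

The point is a pole of order 3.


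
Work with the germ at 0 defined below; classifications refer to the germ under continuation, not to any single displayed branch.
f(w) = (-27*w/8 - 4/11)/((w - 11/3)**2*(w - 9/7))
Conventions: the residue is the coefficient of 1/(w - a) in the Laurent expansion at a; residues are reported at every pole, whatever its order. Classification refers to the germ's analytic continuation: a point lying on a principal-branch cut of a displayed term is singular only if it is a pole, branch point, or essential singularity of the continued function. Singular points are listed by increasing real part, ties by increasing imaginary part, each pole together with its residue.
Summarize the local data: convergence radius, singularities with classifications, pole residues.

Radius of convergence at 0: 9/7.
At 9/7: a pole of order 1; residue -182511/220000.
At 11/3: a pole of order 2; residue 182511/220000.

Denominator factor (w - 11/3)^2: pole of order 2 at 11/3, modulus 11/3.
Denominator factor (w - 9/7): pole of order 1 at 9/7, modulus 9/7.
The radius of convergence is the smallest modulus among the singular points: 9/7.
At the order-1 pole 9/7 set g(w) = (w - (9/7))*f(w) = (-27*w/8 - 4/11)/(w - 11/3)**2.
Simple pole: residue = g(a) at a = 9/7, which is -182511/220000.
At the order-2 pole 11/3 set g(w) = (w - (11/3))^2*f(w) = (-27*w/8 - 4/11)/(w - 9/7).
Order-2 pole: residue = g'(a); g'(11/3) = 182511/220000, so the residue is 182511/220000.
List the singular points by increasing real part (a conjugate pair: the negative imaginary part first).
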